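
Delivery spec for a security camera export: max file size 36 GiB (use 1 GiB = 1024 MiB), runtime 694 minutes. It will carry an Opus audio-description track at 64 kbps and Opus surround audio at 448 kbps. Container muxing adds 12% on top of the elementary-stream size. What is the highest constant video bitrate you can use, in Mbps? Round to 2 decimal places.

Budget: 36 GiB = 309237.6 Mb.
Stream payload after overhead: 309237.6 / 1.12 = 276105.0 Mb.
694 min = 41640 s
Total bitrate budget: 276105.0 Mb / 41640 s = 6.631 Mbps.
Audio total: 64 + 448 = 512 kbps = 0.512 Mbps.
Video: 6.631 − 0.512 = 6.119 Mbps.

6.12 Mbps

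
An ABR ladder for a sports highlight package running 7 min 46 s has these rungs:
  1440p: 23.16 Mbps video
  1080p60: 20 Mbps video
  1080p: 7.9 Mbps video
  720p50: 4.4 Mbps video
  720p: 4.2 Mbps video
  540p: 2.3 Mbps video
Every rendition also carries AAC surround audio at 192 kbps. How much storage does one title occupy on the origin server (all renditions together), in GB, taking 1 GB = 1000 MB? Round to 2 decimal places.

7 min 46 s = 466 s
Audio: 192 kbps = 0.192 Mbps.
Sum of rendition bitrates: (23.16+0.192) + (20+0.192) + (7.9+0.192) + (4.4+0.192) + (4.2+0.192) + (2.3+0.192) = 63.112 Mbps.
× 466 s = 29,410 Mb = 3,676 MB = 3.676 GB.

3.68 GB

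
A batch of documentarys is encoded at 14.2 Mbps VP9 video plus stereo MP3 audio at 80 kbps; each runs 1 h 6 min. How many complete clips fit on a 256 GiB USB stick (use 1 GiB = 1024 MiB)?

1 h 6 min = 66 min = 3960 s
Audio: 80 kbps = 0.080 Mbps.
Total bitrate: 14.280 Mbps.
Per item: 14.280 Mbps × 3960 s = 56,549 Mb = 7,069 MB.
Capacity: 256 GiB = 2,199,023 Mb; 38.89 items → 38 complete.

38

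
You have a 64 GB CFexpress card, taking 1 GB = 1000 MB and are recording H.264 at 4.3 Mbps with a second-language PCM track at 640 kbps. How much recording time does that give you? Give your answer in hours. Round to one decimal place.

Audio: 640 kbps = 0.640 Mbps.
Total bitrate: 4.3 + 0.640 = 4.940 Mbps.
Capacity: 64 GB = 512,000 Mb.
Recording time: 512,000 / 4.940 = 103,644 s ≈ 28.8 hours.

28.8 hours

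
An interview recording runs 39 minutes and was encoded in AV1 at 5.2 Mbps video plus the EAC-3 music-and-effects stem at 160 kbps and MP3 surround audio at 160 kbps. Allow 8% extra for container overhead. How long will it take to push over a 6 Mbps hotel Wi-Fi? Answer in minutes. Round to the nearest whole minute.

39 minutes

39 min = 2340 s
Audio total: 160 + 160 = 320 kbps = 0.320 Mbps.
Total bitrate: 5.520 Mbps.
File: 5.520 Mbps × 2340 s = 12916.8 Mb.
With 8% container overhead: ×1.08. → 13950.1 Mb.
At 6 Mbps: 13950.1 / 6 = 2325.0 s ≈ 38.8 minutes.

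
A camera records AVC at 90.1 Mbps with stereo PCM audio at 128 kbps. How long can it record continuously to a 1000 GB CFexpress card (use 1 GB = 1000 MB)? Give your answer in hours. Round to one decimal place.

Audio: 128 kbps = 0.128 Mbps.
Total bitrate: 90.1 + 0.128 = 90.228 Mbps.
Capacity: 1000 GB = 8,000,000 Mb.
Recording time: 8,000,000 / 90.228 = 88,664 s ≈ 24.6 hours.

24.6 hours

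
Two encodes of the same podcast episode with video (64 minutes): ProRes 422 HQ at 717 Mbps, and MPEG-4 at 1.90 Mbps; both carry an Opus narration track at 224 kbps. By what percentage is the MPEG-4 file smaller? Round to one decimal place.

99.7%

64 min = 3840 s
Audio: 224 kbps = 0.224 Mbps.
ProRes 422 HQ: 717.224 Mbps × 3840 s = 2754140.2 Mb = 320.624 GiB.
MPEG-4: 2.124 Mbps × 3840 s = 8156.2 Mb = 0.950 GiB.
Reduction: (1 − 0.950/320.624) × 100 = 99.70%.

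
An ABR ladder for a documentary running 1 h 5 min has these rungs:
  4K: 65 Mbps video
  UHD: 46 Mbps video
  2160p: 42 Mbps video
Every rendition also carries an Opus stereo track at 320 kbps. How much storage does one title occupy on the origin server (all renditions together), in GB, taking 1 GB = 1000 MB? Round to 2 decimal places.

75.06 GB

1 h 5 min = 65 min = 3900 s
Audio: 320 kbps = 0.320 Mbps.
Sum of rendition bitrates: (65+0.320) + (46+0.320) + (42+0.320) = 153.960 Mbps.
× 3900 s = 600,444 Mb = 75,056 MB = 75.06 GB.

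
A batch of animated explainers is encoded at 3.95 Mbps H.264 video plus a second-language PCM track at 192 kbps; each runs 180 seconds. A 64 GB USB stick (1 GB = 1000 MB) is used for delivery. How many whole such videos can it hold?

Audio: 192 kbps = 0.192 Mbps.
Total bitrate: 4.142 Mbps.
Per item: 4.142 Mbps × 180 s = 745.6 Mb = 93.19 MB.
Capacity: 64 GB = 512,000 Mb; 686.73 items → 686 complete.

686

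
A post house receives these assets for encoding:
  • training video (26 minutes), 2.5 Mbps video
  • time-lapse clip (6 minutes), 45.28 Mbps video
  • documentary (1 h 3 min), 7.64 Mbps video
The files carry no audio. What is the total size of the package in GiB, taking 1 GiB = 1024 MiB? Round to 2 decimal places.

5.71 GiB

training video: 2.500 Mbps × 1560 s = 3900.0 Mb
time-lapse clip: 45.280 Mbps × 360 s = 16300.8 Mb
documentary: 7.640 Mbps × 3780 s = 28879.2 Mb
Total: 49080.0 Mb = 6135.0 MB.
= 5.714 GiB.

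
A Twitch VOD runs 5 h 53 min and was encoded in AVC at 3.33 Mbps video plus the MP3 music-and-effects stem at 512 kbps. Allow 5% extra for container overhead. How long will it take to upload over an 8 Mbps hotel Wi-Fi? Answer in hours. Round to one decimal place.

3.0 hours

5 h 53 min = 353 min = 21180 s
Audio: 512 kbps = 0.512 Mbps.
Total bitrate: 3.842 Mbps.
File: 3.842 Mbps × 21180 s = 81373.6 Mb.
With 5% container overhead: ×1.05. → 85442.2 Mb.
At 8 Mbps: 85442.2 / 8 = 10680.3 s ≈ 2.97 hours.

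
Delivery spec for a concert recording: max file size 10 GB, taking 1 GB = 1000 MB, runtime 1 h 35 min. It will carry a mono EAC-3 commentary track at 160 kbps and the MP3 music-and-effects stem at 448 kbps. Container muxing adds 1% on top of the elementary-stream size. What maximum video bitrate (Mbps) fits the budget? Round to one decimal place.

13.3 Mbps

Budget: 10 GB = 80000.0 Mb.
Stream payload after overhead: 80000.0 / 1.01 = 79207.9 Mb.
1 h 35 min = 95 min = 5700 s
Total bitrate budget: 79207.9 Mb / 5700 s = 13.896 Mbps.
Audio total: 160 + 448 = 608 kbps = 0.608 Mbps.
Video: 13.896 − 0.608 = 13.288 Mbps.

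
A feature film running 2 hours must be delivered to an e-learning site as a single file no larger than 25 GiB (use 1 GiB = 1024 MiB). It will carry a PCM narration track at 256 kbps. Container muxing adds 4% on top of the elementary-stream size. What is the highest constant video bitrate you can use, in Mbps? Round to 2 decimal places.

28.42 Mbps

Budget: 25 GiB = 214748.4 Mb.
Stream payload after overhead: 214748.4 / 1.04 = 206488.8 Mb.
2 h = 7200 s
Total bitrate budget: 206488.8 Mb / 7200 s = 28.679 Mbps.
Audio: 256 kbps = 0.256 Mbps.
Video: 28.679 − 0.256 = 28.423 Mbps.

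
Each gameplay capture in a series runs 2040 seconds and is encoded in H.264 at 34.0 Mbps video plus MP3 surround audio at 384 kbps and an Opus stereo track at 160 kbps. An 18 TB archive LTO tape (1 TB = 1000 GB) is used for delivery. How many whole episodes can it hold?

2043

Audio total: 384 + 160 = 544 kbps = 0.544 Mbps.
Total bitrate: 34.544 Mbps.
Per item: 34.544 Mbps × 2040 s = 70,470 Mb = 8,809 MB.
Capacity: 18 TB = 144,000,000 Mb; 2043.43 items → 2043 complete.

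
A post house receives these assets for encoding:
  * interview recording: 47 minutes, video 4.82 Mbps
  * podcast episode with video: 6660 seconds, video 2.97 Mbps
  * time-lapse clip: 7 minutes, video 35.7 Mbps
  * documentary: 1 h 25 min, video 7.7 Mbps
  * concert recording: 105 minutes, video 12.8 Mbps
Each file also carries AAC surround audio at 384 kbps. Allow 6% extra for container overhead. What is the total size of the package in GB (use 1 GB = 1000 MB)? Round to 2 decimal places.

23.38 GB

Audio: 384 kbps = 0.384 Mbps.
interview recording: 5.204 Mbps × 2820 s × 1.06 = 15555.8 Mb
podcast episode with video: 3.354 Mbps × 6660 s × 1.06 = 23677.9 Mb
time-lapse clip: 36.084 Mbps × 420 s × 1.06 = 16064.6 Mb
documentary: 8.084 Mbps × 5100 s × 1.06 = 43702.1 Mb
concert recording: 13.184 Mbps × 6300 s × 1.06 = 88042.8 Mb
Total: 187043.1 Mb = 23380.4 MB.
= 23.38 GB.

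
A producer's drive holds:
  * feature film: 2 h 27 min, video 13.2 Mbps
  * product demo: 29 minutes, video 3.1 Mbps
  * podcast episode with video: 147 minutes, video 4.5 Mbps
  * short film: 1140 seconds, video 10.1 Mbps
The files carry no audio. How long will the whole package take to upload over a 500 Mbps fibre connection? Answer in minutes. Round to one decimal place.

5.8 minutes

feature film: 13.200 Mbps × 8820 s = 116424.0 Mb
product demo: 3.100 Mbps × 1740 s = 5394.0 Mb
podcast episode with video: 4.500 Mbps × 8820 s = 39690.0 Mb
short film: 10.100 Mbps × 1140 s = 11514.0 Mb
Total: 173022.0 Mb = 21627.8 MB.
At 500 Mbps: 173022.0 / 500 = 346 s ≈ 5.77 minutes.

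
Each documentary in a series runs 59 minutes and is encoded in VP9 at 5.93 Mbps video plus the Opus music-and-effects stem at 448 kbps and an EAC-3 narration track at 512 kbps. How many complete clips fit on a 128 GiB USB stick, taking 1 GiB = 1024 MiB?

59 min = 3540 s
Audio total: 448 + 512 = 960 kbps = 0.960 Mbps.
Total bitrate: 6.890 Mbps.
Per item: 6.890 Mbps × 3540 s = 24,391 Mb = 3,049 MB.
Capacity: 128 GiB = 1,099,512 Mb; 45.08 items → 45 complete.

45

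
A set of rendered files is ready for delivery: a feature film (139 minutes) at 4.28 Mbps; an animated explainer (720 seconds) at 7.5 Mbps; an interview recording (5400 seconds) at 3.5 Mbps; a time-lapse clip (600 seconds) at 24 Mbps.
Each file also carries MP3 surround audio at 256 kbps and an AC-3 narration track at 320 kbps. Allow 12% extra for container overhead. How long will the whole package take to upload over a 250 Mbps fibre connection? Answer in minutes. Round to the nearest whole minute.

6 minutes

Audio total: 256 + 320 = 576 kbps = 0.576 Mbps.
feature film: 4.856 Mbps × 8340 s × 1.12 = 45358.9 Mb
animated explainer: 8.076 Mbps × 720 s × 1.12 = 6512.5 Mb
interview recording: 4.076 Mbps × 5400 s × 1.12 = 24651.6 Mb
time-lapse clip: 24.576 Mbps × 600 s × 1.12 = 16515.1 Mb
Total: 93038.1 Mb = 11629.8 MB.
At 250 Mbps: 93038.1 / 250 = 372 s ≈ 6.2 minutes.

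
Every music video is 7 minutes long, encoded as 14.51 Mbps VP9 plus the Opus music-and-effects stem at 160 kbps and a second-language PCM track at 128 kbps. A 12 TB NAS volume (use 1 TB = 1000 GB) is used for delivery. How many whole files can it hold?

7 min = 420 s
Audio total: 160 + 128 = 288 kbps = 0.288 Mbps.
Total bitrate: 14.798 Mbps.
Per item: 14.798 Mbps × 420 s = 6,215 Mb = 776.9 MB.
Capacity: 12 TB = 96,000,000 Mb; 15446.10 items → 15446 complete.

15446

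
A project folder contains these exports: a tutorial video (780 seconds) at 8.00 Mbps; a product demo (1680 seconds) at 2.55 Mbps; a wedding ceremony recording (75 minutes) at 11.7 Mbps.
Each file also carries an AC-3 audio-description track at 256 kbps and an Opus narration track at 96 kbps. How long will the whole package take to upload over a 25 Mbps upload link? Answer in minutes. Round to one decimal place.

43.7 minutes

Audio total: 256 + 96 = 352 kbps = 0.352 Mbps.
tutorial video: 8.352 Mbps × 780 s = 6514.6 Mb
product demo: 2.902 Mbps × 1680 s = 4875.4 Mb
wedding ceremony recording: 12.052 Mbps × 4500 s = 54234.0 Mb
Total: 65623.9 Mb = 8203.0 MB.
At 25 Mbps: 65623.9 / 25 = 2625 s ≈ 43.7 minutes.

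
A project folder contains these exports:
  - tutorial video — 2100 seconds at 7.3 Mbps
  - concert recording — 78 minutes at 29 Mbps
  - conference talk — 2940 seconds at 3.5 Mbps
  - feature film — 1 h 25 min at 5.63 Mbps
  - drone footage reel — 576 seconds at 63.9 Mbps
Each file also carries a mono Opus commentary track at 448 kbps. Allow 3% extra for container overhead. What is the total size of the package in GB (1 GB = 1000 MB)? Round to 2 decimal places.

30.10 GB

Audio: 448 kbps = 0.448 Mbps.
tutorial video: 7.748 Mbps × 2100 s × 1.03 = 16758.9 Mb
concert recording: 29.448 Mbps × 4680 s × 1.03 = 141951.1 Mb
conference talk: 3.948 Mbps × 2940 s × 1.03 = 11955.3 Mb
feature film: 6.078 Mbps × 5100 s × 1.03 = 31927.7 Mb
drone footage reel: 64.348 Mbps × 576 s × 1.03 = 38176.4 Mb
Total: 240769.5 Mb = 30096.2 MB.
= 30.10 GB.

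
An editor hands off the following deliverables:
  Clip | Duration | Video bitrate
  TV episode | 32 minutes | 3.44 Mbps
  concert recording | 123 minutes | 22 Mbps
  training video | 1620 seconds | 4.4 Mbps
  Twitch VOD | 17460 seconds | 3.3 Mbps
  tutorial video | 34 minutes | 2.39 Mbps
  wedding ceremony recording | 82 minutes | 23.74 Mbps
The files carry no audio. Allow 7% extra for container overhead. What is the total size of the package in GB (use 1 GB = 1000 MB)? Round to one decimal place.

47.5 GB

TV episode: 3.440 Mbps × 1920 s × 1.07 = 7067.1 Mb
concert recording: 22.000 Mbps × 7380 s × 1.07 = 173725.2 Mb
training video: 4.400 Mbps × 1620 s × 1.07 = 7627.0 Mb
Twitch VOD: 3.300 Mbps × 17460 s × 1.07 = 61651.3 Mb
tutorial video: 2.390 Mbps × 2040 s × 1.07 = 5216.9 Mb
wedding ceremony recording: 23.740 Mbps × 4920 s × 1.07 = 124976.9 Mb
Total: 380264.3 Mb = 47533.0 MB.
= 47.53 GB.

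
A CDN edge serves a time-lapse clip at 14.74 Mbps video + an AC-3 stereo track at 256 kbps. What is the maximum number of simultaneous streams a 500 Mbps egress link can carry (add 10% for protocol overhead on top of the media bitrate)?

30

Audio: 256 kbps = 0.256 Mbps.
Per-viewer media rate: 14.996 Mbps.
On the wire with 10% overhead: 16.496 Mbps.
500 Mbps = 500.0 Mbps; 500.0 / 16.496 = 30.31 → 30 viewers.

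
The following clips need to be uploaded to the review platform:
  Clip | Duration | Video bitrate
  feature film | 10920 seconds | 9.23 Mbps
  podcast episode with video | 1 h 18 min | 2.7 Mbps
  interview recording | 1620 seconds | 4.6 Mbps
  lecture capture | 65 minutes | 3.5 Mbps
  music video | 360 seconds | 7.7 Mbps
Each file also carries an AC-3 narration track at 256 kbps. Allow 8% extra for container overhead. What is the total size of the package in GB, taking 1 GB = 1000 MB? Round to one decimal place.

19.3 GB

Audio: 256 kbps = 0.256 Mbps.
feature film: 9.486 Mbps × 10920 s × 1.08 = 111874.1 Mb
podcast episode with video: 2.956 Mbps × 4680 s × 1.08 = 14940.8 Mb
interview recording: 4.856 Mbps × 1620 s × 1.08 = 8496.1 Mb
lecture capture: 3.756 Mbps × 3900 s × 1.08 = 15820.3 Mb
music video: 7.956 Mbps × 360 s × 1.08 = 3093.3 Mb
Total: 154224.5 Mb = 19278.1 MB.
= 19.28 GB.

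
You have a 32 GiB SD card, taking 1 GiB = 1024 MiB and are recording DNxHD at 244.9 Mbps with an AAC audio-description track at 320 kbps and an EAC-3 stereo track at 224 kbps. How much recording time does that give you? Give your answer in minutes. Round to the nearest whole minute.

Audio total: 320 + 224 = 544 kbps = 0.544 Mbps.
Total bitrate: 244.9 + 0.544 = 245.444 Mbps.
Capacity: 32 GiB = 274,878 Mb.
Recording time: 274,878 / 245.444 = 1,120 s ≈ 18.7 minutes.

19 minutes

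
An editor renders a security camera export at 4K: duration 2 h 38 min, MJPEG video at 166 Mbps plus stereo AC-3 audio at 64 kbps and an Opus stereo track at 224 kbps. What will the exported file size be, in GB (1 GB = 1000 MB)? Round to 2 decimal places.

2 h 38 min = 158 min = 9480 s
Audio total: 64 + 224 = 288 kbps = 0.288 Mbps.
Total bitrate: 166 + 0.288 = 166.288 Mbps.
Stream data: 166.288 Mbps × 9480 s = 1576410.2 Mb.
1,576,410 Mb ÷ 8 = 197,051 MB → 197.1 GB.

197.05 GB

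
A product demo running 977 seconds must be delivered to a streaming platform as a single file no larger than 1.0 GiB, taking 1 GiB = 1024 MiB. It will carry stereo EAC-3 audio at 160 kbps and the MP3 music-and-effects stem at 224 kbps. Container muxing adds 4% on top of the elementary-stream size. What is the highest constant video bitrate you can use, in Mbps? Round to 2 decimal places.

8.07 Mbps

Budget: 1.0 GiB = 8589.9 Mb.
Stream payload after overhead: 8589.9 / 1.04 = 8259.6 Mb.
Total bitrate budget: 8259.6 Mb / 977 s = 8.454 Mbps.
Audio total: 160 + 224 = 384 kbps = 0.384 Mbps.
Video: 8.454 − 0.384 = 8.070 Mbps.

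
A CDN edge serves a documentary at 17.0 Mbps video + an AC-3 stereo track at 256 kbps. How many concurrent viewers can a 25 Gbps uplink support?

1448

Audio: 256 kbps = 0.256 Mbps.
Per-viewer media rate: 17.256 Mbps.
25 Gbps = 25,000 Mbps; 25,000 / 17.256 = 1448.77 → 1448 viewers.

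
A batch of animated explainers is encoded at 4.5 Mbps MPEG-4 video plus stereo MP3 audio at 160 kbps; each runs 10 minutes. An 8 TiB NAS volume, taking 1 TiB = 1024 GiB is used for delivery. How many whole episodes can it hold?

10 min = 600 s
Audio: 160 kbps = 0.160 Mbps.
Total bitrate: 4.660 Mbps.
Per item: 4.660 Mbps × 600 s = 2,796 Mb = 349.5 MB.
Capacity: 8 TiB = 70,368,744 Mb; 25167.65 items → 25167 complete.

25167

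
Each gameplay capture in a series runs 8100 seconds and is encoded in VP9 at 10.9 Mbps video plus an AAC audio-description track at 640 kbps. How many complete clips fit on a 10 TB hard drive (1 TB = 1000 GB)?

Audio: 640 kbps = 0.640 Mbps.
Total bitrate: 11.540 Mbps.
Per item: 11.540 Mbps × 8100 s = 93,474 Mb = 11,684 MB.
Capacity: 10 TB = 80,000,000 Mb; 855.85 items → 855 complete.

855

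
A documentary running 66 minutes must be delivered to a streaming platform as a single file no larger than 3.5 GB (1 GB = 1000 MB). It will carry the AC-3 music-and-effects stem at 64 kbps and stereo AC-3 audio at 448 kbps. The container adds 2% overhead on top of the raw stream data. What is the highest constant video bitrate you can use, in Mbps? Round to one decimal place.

6.4 Mbps

Budget: 3.5 GB = 28000.0 Mb.
Stream payload after overhead: 28000.0 / 1.02 = 27451.0 Mb.
66 min = 3960 s
Total bitrate budget: 27451.0 Mb / 3960 s = 6.932 Mbps.
Audio total: 64 + 448 = 512 kbps = 0.512 Mbps.
Video: 6.932 − 0.512 = 6.420 Mbps.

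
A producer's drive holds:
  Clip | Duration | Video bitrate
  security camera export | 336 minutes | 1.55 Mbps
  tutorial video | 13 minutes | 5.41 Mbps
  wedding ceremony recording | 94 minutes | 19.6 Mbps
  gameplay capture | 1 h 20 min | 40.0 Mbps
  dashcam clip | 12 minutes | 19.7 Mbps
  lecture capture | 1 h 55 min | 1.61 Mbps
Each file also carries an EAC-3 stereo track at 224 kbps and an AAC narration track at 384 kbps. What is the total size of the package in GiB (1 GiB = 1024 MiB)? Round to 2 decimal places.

Audio total: 224 + 384 = 608 kbps = 0.608 Mbps.
security camera export: 2.158 Mbps × 20160 s = 43505.3 Mb
tutorial video: 6.018 Mbps × 780 s = 4694.0 Mb
wedding ceremony recording: 20.208 Mbps × 5640 s = 113973.1 Mb
gameplay capture: 40.608 Mbps × 4800 s = 194918.4 Mb
dashcam clip: 20.308 Mbps × 720 s = 14621.8 Mb
lecture capture: 2.218 Mbps × 6900 s = 15304.2 Mb
Total: 387016.8 Mb = 48377.1 MB.
= 45.05 GiB.

45.05 GiB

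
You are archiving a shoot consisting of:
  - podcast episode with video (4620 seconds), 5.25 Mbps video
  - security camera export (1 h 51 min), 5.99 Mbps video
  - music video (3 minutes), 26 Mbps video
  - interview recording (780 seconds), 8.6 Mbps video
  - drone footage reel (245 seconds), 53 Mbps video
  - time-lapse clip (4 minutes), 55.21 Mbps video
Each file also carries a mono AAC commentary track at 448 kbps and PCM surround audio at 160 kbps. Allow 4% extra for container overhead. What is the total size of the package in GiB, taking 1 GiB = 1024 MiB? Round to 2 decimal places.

13.26 GiB

Audio total: 448 + 160 = 608 kbps = 0.608 Mbps.
podcast episode with video: 5.858 Mbps × 4620 s × 1.04 = 28146.5 Mb
security camera export: 6.598 Mbps × 6660 s × 1.04 = 45700.4 Mb
music video: 26.608 Mbps × 180 s × 1.04 = 4981.0 Mb
interview recording: 9.208 Mbps × 780 s × 1.04 = 7469.5 Mb
drone footage reel: 53.608 Mbps × 245 s × 1.04 = 13659.3 Mb
time-lapse clip: 55.818 Mbps × 240 s × 1.04 = 13932.2 Mb
Total: 113888.9 Mb = 14236.1 MB.
= 13.26 GiB.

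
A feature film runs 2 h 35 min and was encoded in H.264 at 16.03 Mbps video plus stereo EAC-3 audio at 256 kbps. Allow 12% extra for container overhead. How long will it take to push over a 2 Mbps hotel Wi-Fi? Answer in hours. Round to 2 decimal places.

23.56 hours

2 h 35 min = 155 min = 9300 s
Audio: 256 kbps = 0.256 Mbps.
Total bitrate: 16.286 Mbps.
File: 16.286 Mbps × 9300 s = 151459.8 Mb.
With 12% container overhead: ×1.12. → 169635.0 Mb.
At 2 Mbps: 169635.0 / 2 = 84817.5 s ≈ 23.6 hours.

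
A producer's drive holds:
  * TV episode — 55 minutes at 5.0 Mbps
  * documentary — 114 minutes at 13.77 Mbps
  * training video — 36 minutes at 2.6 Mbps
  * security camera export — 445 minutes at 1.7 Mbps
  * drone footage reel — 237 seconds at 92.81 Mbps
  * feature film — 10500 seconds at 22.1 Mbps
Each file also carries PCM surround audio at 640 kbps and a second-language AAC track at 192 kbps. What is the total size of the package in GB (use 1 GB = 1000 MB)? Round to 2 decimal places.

57.14 GB

Audio total: 640 + 192 = 832 kbps = 0.832 Mbps.
TV episode: 5.832 Mbps × 3300 s = 19245.6 Mb
documentary: 14.602 Mbps × 6840 s = 99877.7 Mb
training video: 3.432 Mbps × 2160 s = 7413.1 Mb
security camera export: 2.532 Mbps × 26700 s = 67604.4 Mb
drone footage reel: 93.642 Mbps × 237 s = 22193.2 Mb
feature film: 22.932 Mbps × 10500 s = 240786.0 Mb
Total: 457120.0 Mb = 57140.0 MB.
= 57.14 GB.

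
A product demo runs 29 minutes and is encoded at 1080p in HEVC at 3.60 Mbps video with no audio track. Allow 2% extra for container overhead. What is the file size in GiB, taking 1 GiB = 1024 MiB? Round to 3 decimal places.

0.744 GiB

29 min = 1740 s
Total bitrate: 3.60 Mbps.
Stream data: 3.600 Mbps × 1740 s = 6264.0 Mb.
With 2% container overhead: ×1.02.
6,389 Mb = 798,660,000 bytes ÷ 1,073,741,824 = 0.7438 GiB.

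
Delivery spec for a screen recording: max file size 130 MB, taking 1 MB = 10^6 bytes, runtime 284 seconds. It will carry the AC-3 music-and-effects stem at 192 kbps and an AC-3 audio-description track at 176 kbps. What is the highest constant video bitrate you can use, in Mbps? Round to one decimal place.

3.3 Mbps

Budget: 130 MB = 1040.0 Mb.
Total bitrate budget: 1040.0 Mb / 284 s = 3.662 Mbps.
Audio total: 192 + 176 = 368 kbps = 0.368 Mbps.
Video: 3.662 − 0.368 = 3.294 Mbps.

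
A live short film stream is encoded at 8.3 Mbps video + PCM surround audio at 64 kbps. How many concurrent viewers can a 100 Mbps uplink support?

Audio: 64 kbps = 0.064 Mbps.
Per-viewer media rate: 8.364 Mbps.
100 Mbps = 100.0 Mbps; 100.0 / 8.364 = 11.96 → 11 viewers.

11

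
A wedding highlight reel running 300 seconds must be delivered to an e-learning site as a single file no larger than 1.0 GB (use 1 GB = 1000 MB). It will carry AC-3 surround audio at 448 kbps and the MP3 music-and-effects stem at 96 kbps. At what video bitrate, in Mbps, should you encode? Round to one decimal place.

26.1 Mbps

Budget: 1.0 GB = 8000.0 Mb.
Total bitrate budget: 8000.0 Mb / 300 s = 26.667 Mbps.
Audio total: 448 + 96 = 544 kbps = 0.544 Mbps.
Video: 26.667 − 0.544 = 26.123 Mbps.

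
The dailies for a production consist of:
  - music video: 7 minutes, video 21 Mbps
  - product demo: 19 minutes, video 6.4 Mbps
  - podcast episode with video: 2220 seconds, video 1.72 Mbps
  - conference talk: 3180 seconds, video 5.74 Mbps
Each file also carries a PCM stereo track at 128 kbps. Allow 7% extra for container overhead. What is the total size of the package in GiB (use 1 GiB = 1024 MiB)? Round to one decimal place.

Audio: 128 kbps = 0.128 Mbps.
music video: 21.128 Mbps × 420 s × 1.07 = 9494.9 Mb
product demo: 6.528 Mbps × 1140 s × 1.07 = 7962.9 Mb
podcast episode with video: 1.848 Mbps × 2220 s × 1.07 = 4389.7 Mb
conference talk: 5.868 Mbps × 3180 s × 1.07 = 19966.5 Mb
Total: 41814.0 Mb = 5226.7 MB.
= 4.868 GiB.

4.9 GiB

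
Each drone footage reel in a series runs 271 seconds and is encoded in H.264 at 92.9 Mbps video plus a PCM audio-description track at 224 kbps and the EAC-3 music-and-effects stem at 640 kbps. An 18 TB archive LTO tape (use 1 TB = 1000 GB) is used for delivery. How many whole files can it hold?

Audio total: 224 + 640 = 864 kbps = 0.864 Mbps.
Total bitrate: 93.764 Mbps.
Per item: 93.764 Mbps × 271 s = 25,410 Mb = 3,176 MB.
Capacity: 18 TB = 144,000,000 Mb; 5667.05 items → 5667 complete.

5667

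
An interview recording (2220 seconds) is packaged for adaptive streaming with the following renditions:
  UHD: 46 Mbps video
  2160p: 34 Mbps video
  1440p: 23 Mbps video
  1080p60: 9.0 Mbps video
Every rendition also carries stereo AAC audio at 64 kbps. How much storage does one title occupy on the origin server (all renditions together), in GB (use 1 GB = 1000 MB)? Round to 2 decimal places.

Audio: 64 kbps = 0.064 Mbps.
Sum of rendition bitrates: (46+0.064) + (34+0.064) + (23+0.064) + (9.0+0.064) = 112.256 Mbps.
× 2220 s = 249,208 Mb = 31,151 MB = 31.15 GB.

31.15 GB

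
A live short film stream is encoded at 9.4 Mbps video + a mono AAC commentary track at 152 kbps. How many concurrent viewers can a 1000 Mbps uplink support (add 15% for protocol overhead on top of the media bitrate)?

Audio: 152 kbps = 0.152 Mbps.
Per-viewer media rate: 9.552 Mbps.
On the wire with 15% overhead: 10.985 Mbps.
1000 Mbps = 1,000 Mbps; 1,000 / 10.985 = 91.03 → 91 viewers.

91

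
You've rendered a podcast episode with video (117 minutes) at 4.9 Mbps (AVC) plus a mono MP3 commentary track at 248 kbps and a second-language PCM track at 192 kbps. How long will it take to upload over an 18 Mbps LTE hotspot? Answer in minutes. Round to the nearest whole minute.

35 minutes

117 min = 7020 s
Audio total: 248 + 192 = 440 kbps = 0.440 Mbps.
Total bitrate: 5.340 Mbps.
File: 5.340 Mbps × 7020 s = 37486.8 Mb.
At 18 Mbps: 37486.8 / 18 = 2082.6 s ≈ 34.7 minutes.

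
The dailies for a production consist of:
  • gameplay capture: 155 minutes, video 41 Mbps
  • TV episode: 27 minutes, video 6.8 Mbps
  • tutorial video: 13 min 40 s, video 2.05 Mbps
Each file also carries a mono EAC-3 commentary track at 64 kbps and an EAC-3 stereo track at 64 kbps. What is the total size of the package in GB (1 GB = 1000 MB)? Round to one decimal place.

Audio total: 64 + 64 = 128 kbps = 0.128 Mbps.
gameplay capture: 41.128 Mbps × 9300 s = 382490.4 Mb
TV episode: 6.928 Mbps × 1620 s = 11223.4 Mb
tutorial video: 2.178 Mbps × 820 s = 1786.0 Mb
Total: 395499.7 Mb = 49437.5 MB.
= 49.44 GB.

49.4 GB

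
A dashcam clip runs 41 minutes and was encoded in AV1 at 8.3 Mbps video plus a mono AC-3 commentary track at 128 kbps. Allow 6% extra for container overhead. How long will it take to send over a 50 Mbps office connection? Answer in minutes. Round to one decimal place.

7.3 minutes

41 min = 2460 s
Audio: 128 kbps = 0.128 Mbps.
Total bitrate: 8.428 Mbps.
File: 8.428 Mbps × 2460 s = 20732.9 Mb.
With 6% container overhead: ×1.06. → 21976.9 Mb.
At 50 Mbps: 21976.9 / 50 = 439.5 s ≈ 7.33 minutes.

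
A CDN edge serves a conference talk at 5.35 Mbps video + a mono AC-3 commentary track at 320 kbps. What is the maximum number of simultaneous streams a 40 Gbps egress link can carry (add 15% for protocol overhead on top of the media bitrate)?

Audio: 320 kbps = 0.320 Mbps.
Per-viewer media rate: 5.670 Mbps.
On the wire with 15% overhead: 6.521 Mbps.
40 Gbps = 40,000 Mbps; 40,000 / 6.521 = 6134.50 → 6134 viewers.

6134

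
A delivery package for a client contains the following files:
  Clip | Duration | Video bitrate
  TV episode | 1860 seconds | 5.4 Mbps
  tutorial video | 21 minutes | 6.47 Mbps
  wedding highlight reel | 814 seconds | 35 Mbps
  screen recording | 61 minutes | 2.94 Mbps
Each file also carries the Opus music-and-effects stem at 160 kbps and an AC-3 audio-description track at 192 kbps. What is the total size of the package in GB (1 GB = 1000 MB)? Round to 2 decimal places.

Audio total: 160 + 192 = 352 kbps = 0.352 Mbps.
TV episode: 5.752 Mbps × 1860 s = 10698.7 Mb
tutorial video: 6.822 Mbps × 1260 s = 8595.7 Mb
wedding highlight reel: 35.352 Mbps × 814 s = 28776.5 Mb
screen recording: 3.292 Mbps × 3660 s = 12048.7 Mb
Total: 60119.7 Mb = 7515.0 MB.
= 7.515 GB.

7.51 GB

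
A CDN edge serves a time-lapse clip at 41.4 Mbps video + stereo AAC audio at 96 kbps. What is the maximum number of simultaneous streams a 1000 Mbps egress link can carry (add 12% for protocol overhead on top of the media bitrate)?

Audio: 96 kbps = 0.096 Mbps.
Per-viewer media rate: 41.496 Mbps.
On the wire with 12% overhead: 46.476 Mbps.
1000 Mbps = 1,000 Mbps; 1,000 / 46.476 = 21.52 → 21 viewers.

21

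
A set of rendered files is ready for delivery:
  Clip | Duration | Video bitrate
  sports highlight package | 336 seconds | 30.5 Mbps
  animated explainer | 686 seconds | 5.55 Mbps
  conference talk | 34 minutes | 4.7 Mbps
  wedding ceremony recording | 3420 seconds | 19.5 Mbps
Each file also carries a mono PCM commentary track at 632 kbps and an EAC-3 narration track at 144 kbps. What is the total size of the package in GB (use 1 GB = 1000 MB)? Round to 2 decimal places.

11.92 GB

Audio total: 632 + 144 = 776 kbps = 0.776 Mbps.
sports highlight package: 31.276 Mbps × 336 s = 10508.7 Mb
animated explainer: 6.326 Mbps × 686 s = 4339.6 Mb
conference talk: 5.476 Mbps × 2040 s = 11171.0 Mb
wedding ceremony recording: 20.276 Mbps × 3420 s = 69343.9 Mb
Total: 95363.3 Mb = 11920.4 MB.
= 11.92 GB.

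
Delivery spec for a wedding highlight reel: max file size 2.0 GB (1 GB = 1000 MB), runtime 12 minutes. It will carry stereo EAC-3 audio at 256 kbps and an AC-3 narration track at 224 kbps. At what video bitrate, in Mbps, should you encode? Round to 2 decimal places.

21.74 Mbps

Budget: 2.0 GB = 16000.0 Mb.
12 min = 720 s
Total bitrate budget: 16000.0 Mb / 720 s = 22.222 Mbps.
Audio total: 256 + 224 = 480 kbps = 0.480 Mbps.
Video: 22.222 − 0.480 = 21.742 Mbps.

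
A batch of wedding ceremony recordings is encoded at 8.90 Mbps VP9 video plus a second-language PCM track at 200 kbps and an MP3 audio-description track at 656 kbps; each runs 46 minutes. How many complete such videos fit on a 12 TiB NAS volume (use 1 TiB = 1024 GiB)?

3920

46 min = 2760 s
Audio total: 200 + 656 = 856 kbps = 0.856 Mbps.
Total bitrate: 9.756 Mbps.
Per item: 9.756 Mbps × 2760 s = 26,927 Mb = 3,366 MB.
Capacity: 12 TiB = 105,553,116 Mb; 3920.04 items → 3920 complete.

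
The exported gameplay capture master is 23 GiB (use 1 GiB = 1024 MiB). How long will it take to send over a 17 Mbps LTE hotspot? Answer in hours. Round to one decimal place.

File: 23 GiB = 197568.5 Mb.
At 17 Mbps: 197568.5 / 17 = 11621.7 s ≈ 3.23 hours.

3.2 hours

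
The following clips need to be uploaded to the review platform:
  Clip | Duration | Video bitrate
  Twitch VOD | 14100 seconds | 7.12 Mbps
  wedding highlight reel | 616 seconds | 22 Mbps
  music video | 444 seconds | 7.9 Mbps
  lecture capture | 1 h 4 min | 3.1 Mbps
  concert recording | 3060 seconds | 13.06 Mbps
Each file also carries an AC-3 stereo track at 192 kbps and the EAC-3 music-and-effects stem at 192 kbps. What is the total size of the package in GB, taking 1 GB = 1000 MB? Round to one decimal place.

Audio total: 192 + 192 = 384 kbps = 0.384 Mbps.
Twitch VOD: 7.504 Mbps × 14100 s = 105806.4 Mb
wedding highlight reel: 22.384 Mbps × 616 s = 13788.5 Mb
music video: 8.284 Mbps × 444 s = 3678.1 Mb
lecture capture: 3.484 Mbps × 3840 s = 13378.6 Mb
concert recording: 13.444 Mbps × 3060 s = 41138.6 Mb
Total: 177790.2 Mb = 22223.8 MB.
= 22.22 GB.

22.2 GB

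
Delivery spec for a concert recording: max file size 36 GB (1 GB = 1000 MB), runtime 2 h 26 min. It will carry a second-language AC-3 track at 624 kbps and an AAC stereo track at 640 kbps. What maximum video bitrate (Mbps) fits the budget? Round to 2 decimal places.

31.61 Mbps

Budget: 36 GB = 288000.0 Mb.
2 h 26 min = 146 min = 8760 s
Total bitrate budget: 288000.0 Mb / 8760 s = 32.877 Mbps.
Audio total: 624 + 640 = 1264 kbps = 1.264 Mbps.
Video: 32.877 − 1.264 = 31.613 Mbps.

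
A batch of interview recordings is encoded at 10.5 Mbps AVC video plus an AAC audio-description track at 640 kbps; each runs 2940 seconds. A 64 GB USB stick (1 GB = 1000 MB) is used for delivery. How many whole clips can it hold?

15

Audio: 640 kbps = 0.640 Mbps.
Total bitrate: 11.140 Mbps.
Per item: 11.140 Mbps × 2940 s = 32,752 Mb = 4,094 MB.
Capacity: 64 GB = 512,000 Mb; 15.63 items → 15 complete.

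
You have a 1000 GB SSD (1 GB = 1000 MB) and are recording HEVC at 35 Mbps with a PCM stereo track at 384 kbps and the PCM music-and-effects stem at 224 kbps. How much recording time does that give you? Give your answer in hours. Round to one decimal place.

Audio total: 384 + 224 = 608 kbps = 0.608 Mbps.
Total bitrate: 35 + 0.608 = 35.608 Mbps.
Capacity: 1000 GB = 8,000,000 Mb.
Recording time: 8,000,000 / 35.608 = 224,669 s ≈ 62.4 hours.

62.4 hours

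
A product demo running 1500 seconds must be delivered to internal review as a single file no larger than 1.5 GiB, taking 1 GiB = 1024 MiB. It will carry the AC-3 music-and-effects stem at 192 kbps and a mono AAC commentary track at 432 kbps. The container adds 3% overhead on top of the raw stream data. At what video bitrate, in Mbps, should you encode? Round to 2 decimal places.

7.72 Mbps

Budget: 1.5 GiB = 12884.9 Mb.
Stream payload after overhead: 12884.9 / 1.03 = 12509.6 Mb.
Total bitrate budget: 12509.6 Mb / 1500 s = 8.340 Mbps.
Audio total: 192 + 432 = 624 kbps = 0.624 Mbps.
Video: 8.340 − 0.624 = 7.716 Mbps.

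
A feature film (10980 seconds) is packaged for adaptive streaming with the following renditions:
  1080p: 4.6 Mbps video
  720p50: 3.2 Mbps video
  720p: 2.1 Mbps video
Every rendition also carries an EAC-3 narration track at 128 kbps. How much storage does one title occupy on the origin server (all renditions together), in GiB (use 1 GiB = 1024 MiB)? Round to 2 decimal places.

Audio: 128 kbps = 0.128 Mbps.
Sum of rendition bitrates: (4.6+0.128) + (3.2+0.128) + (2.1+0.128) = 10.284 Mbps.
× 10980 s = 112,918 Mb = 14,115 MB = 13.15 GiB.

13.15 GiB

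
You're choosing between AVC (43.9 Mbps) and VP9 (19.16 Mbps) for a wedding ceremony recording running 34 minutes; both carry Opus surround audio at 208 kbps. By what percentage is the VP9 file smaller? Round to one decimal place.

56.1%

34 min = 2040 s
Audio: 208 kbps = 0.208 Mbps.
AVC: 44.108 Mbps × 2040 s = 89980.3 Mb = 11.248 GB.
VP9: 19.368 Mbps × 2040 s = 39510.7 Mb = 4.939 GB.
Reduction: (1 − 4.939/11.248) × 100 = 56.09%.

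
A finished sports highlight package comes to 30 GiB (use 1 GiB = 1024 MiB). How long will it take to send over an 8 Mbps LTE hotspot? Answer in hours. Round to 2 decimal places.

8.95 hours

File: 30 GiB = 257698.0 Mb.
At 8 Mbps: 257698.0 / 8 = 32212.3 s ≈ 8.95 hours.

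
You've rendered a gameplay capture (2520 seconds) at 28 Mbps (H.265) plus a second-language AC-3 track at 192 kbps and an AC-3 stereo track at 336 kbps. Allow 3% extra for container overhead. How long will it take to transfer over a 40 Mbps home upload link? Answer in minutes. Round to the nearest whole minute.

31 minutes

Audio total: 192 + 336 = 528 kbps = 0.528 Mbps.
Total bitrate: 28.528 Mbps.
File: 28.528 Mbps × 2520 s = 71890.6 Mb.
With 3% container overhead: ×1.03. → 74047.3 Mb.
At 40 Mbps: 74047.3 / 40 = 1851.2 s ≈ 30.9 minutes.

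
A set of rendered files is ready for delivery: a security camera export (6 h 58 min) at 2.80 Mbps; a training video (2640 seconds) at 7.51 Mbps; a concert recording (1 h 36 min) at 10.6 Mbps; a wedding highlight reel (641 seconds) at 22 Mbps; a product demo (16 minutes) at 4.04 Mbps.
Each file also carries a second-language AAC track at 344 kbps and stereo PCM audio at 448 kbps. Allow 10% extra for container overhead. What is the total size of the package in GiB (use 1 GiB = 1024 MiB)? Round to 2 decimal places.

25.21 GiB

Audio total: 344 + 448 = 792 kbps = 0.792 Mbps.
security camera export: 3.592 Mbps × 25080 s × 1.10 = 99096.1 Mb
training video: 8.302 Mbps × 2640 s × 1.10 = 24109.0 Mb
concert recording: 11.392 Mbps × 5760 s × 1.10 = 72179.7 Mb
wedding highlight reel: 22.792 Mbps × 641 s × 1.10 = 16070.6 Mb
product demo: 4.832 Mbps × 960 s × 1.10 = 5102.6 Mb
Total: 216558.0 Mb = 27069.8 MB.
= 25.21 GiB.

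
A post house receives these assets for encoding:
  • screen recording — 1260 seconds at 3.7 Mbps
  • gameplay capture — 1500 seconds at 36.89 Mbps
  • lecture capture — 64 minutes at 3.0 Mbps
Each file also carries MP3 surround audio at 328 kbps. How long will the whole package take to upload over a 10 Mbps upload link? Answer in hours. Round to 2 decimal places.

2.05 hours

Audio: 328 kbps = 0.328 Mbps.
screen recording: 4.028 Mbps × 1260 s = 5075.3 Mb
gameplay capture: 37.218 Mbps × 1500 s = 55827.0 Mb
lecture capture: 3.328 Mbps × 3840 s = 12779.5 Mb
Total: 73681.8 Mb = 9210.2 MB.
At 10 Mbps: 73681.8 / 10 = 7368 s ≈ 2.05 hours.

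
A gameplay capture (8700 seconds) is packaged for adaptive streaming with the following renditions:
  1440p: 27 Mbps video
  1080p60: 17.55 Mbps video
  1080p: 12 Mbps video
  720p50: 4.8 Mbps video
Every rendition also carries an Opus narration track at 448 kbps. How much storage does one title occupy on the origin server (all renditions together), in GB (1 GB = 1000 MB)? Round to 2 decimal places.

Audio: 448 kbps = 0.448 Mbps.
Sum of rendition bitrates: (27+0.448) + (17.55+0.448) + (12+0.448) + (4.8+0.448) = 63.142 Mbps.
× 8700 s = 549,335 Mb = 68,667 MB = 68.67 GB.

68.67 GB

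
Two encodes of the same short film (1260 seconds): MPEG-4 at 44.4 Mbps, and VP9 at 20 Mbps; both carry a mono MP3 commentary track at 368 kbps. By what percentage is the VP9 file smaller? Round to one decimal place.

Audio: 368 kbps = 0.368 Mbps.
MPEG-4: 44.768 Mbps × 1260 s = 56407.7 Mb = 7.051 GB.
VP9: 20.368 Mbps × 1260 s = 25663.7 Mb = 3.208 GB.
Reduction: (1 − 3.208/7.051) × 100 = 54.50%.

54.5%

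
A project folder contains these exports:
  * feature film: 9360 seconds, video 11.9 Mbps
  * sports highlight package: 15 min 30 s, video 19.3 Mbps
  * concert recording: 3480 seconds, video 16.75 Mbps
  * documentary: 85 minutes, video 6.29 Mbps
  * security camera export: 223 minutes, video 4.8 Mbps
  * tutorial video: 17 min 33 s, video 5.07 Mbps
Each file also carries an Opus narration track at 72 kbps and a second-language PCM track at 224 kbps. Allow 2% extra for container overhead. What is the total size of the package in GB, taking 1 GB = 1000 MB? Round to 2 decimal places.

38.14 GB

Audio total: 72 + 224 = 296 kbps = 0.296 Mbps.
feature film: 12.196 Mbps × 9360 s × 1.02 = 116437.7 Mb
sports highlight package: 19.596 Mbps × 930 s × 1.02 = 18588.8 Mb
concert recording: 17.046 Mbps × 3480 s × 1.02 = 60506.5 Mb
documentary: 6.586 Mbps × 5100 s × 1.02 = 34260.4 Mb
security camera export: 5.096 Mbps × 13380 s × 1.02 = 69548.2 Mb
tutorial video: 5.366 Mbps × 1053 s × 1.02 = 5763.4 Mb
Total: 305104.8 Mb = 38138.1 MB.
= 38.14 GB.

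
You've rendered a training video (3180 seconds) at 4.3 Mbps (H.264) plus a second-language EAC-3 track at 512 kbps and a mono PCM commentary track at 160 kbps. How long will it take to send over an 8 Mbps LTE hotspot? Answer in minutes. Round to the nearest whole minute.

33 minutes

Audio total: 512 + 160 = 672 kbps = 0.672 Mbps.
Total bitrate: 4.972 Mbps.
File: 4.972 Mbps × 3180 s = 15811.0 Mb.
At 8 Mbps: 15811.0 / 8 = 1976.4 s ≈ 32.9 minutes.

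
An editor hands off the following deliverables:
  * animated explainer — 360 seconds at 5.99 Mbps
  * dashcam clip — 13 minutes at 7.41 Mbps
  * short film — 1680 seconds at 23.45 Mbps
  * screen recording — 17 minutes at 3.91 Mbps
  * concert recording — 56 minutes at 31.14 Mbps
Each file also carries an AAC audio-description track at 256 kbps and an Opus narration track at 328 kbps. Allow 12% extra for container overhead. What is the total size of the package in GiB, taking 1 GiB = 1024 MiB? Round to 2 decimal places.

20.88 GiB

Audio total: 256 + 328 = 584 kbps = 0.584 Mbps.
animated explainer: 6.574 Mbps × 360 s × 1.12 = 2650.6 Mb
dashcam clip: 7.994 Mbps × 780 s × 1.12 = 6983.6 Mb
short film: 24.034 Mbps × 1680 s × 1.12 = 45222.4 Mb
screen recording: 4.494 Mbps × 1020 s × 1.12 = 5133.9 Mb
concert recording: 31.724 Mbps × 3360 s × 1.12 = 119383.8 Mb
Total: 179374.3 Mb = 22421.8 MB.
= 20.88 GiB.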